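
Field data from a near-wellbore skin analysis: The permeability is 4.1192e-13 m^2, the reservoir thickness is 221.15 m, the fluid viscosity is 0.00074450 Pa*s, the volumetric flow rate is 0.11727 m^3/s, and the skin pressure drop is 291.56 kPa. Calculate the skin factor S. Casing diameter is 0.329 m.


S = dP_s * 1000 * 2*pi*k*hr / (q*mu)
S = 291.56 * 1000 * 2*pi*4.1192e-13*221.15 / (0.11727*0.00074450)
S = 1.9114


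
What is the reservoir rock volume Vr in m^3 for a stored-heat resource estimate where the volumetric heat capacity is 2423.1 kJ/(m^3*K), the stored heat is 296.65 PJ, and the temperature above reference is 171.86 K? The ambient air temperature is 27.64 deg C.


Vr = Q_s * 1e12 / (rhoc * dT)
Vr = 296.65 * 1e12 / (2423.1 * 171.86)
Vr = 7.1236e+08 m^3


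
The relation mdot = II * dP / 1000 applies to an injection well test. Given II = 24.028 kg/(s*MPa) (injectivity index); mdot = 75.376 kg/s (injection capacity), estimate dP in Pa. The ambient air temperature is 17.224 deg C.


dP = mdot * 1000 / II
dP = 75.376 * 1000 / 24.028
dP = 3137.007 kPa
Convert: 3137.007 kPa * 1000.0 = 3.1370e+06 Pa
dP = 3.1370e+06 Pa


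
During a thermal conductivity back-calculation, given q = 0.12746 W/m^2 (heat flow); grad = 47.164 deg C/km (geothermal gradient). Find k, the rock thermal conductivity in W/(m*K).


k = q / (grad / 1000)
k = 0.12746 / (47.164 / 1000)
k = 2.7025 W/(m*K)


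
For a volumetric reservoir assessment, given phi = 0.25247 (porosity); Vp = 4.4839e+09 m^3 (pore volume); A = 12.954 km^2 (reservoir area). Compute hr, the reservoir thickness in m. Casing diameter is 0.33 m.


hr = Vp / (A * 1e6 * phi)
hr = 4.4839e+09 / (12.954 * 1e6 * 0.25247)
hr = 1371.0 m


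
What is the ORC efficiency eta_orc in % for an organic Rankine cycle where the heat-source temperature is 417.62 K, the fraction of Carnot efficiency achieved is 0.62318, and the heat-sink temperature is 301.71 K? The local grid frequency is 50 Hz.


eta_orc = (1 - Tc/Th) * f * 100
eta_orc = (1 - 301.71/417.62) * 0.62318 * 100
eta_orc = 17.296 %


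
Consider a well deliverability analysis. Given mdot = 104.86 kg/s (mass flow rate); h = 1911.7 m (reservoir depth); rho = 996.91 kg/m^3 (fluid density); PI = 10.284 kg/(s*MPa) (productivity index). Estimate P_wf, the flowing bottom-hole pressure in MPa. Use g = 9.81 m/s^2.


Step 1: P_i = rho*g*h/1e6 = 996.91*9.81*1911.7/1e6 = 18.69583 MPa
Step 2: P_wf = P_i - mdot/PI = 18.69583 - 104.86/10.284 = 8.4994 MPa
P_wf = 8.4994 MPa


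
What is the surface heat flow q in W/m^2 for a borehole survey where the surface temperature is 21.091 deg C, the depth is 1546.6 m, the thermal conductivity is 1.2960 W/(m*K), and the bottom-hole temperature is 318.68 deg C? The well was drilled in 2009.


Step 1: grad = (T_d - T_surf)/d * 1000 = (318.68 - 21.091)/1546.6 * 1000 = 192.4150 deg C/km
Step 2: q = k * grad / 1000 = 1.296 * 192.4150 / 1000 = 0.24937 W/m^2
q = 0.24937 W/m^2


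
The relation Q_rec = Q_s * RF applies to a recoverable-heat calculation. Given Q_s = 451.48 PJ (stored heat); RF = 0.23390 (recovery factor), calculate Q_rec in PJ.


Q_rec = Q_s * RF
Q_rec = 451.48 * 0.23390
Q_rec = 105.60 PJ


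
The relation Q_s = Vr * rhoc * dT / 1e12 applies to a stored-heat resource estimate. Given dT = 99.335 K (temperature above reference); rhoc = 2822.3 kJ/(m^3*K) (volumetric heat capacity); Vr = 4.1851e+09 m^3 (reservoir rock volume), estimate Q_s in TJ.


Q_s = Vr * rhoc * dT / 1e12
Q_s = 4.1851e+09 * 2822.3 * 99.335 / 1e12
Q_s = 1173.306 PJ
Convert: 1173.306 PJ * 1000.0 = 1.1733e+06 TJ
Q_s = 1.1733e+06 TJ


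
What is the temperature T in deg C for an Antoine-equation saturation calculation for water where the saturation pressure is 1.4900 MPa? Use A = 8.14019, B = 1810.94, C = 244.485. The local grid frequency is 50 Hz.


T = B / (A - log10(P_sat * 760 / 0.101325)) - C
T = 1810.94 / (8.14019 - log10(1.4900 * 760 / 0.101325)) - 244.485
T = 198.08 deg C


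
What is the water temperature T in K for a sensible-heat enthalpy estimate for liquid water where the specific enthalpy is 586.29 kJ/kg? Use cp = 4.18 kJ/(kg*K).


T = h / cp
T = 586.29 / 4.18
T = 140.2608 deg C
Convert to K: 140.2608 + 273.15 = 413.41 K
T = 413.41 K


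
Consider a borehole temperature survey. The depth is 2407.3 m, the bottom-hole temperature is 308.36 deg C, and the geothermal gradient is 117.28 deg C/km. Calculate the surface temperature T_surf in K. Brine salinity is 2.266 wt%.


T_surf = T_d - grad * d / 1000
T_surf = 308.36 - 117.28 * 2407.3 / 1000
T_surf = 26.03186 deg C
Convert to K: 26.03186 + 273.15 = 299.18 K
T_surf = 299.18 K


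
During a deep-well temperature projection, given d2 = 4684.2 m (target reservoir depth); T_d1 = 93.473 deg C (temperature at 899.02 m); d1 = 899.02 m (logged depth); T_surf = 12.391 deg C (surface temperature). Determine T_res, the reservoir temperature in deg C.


Step 1: grad = (T_d1 - T_surf)/d1 * 1000 = (93.473 - 12.391)/899.02 * 1000 = 90.18932 deg C/km
Step 2: T_res = T_surf + grad*d2/1000 = 12.391 + 90.18932*4684.2/1000 = 434.86 deg C
T_res = 434.86 deg C


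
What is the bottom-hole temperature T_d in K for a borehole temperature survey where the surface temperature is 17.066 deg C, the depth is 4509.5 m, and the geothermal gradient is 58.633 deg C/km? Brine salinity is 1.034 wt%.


T_d = T_surf + grad * d / 1000
T_d = 17.066 + 58.633 * 4509.5 / 1000
T_d = 281.4715 deg C
Convert to K: 281.4715 + 273.15 = 554.62 K
T_d = 554.62 K


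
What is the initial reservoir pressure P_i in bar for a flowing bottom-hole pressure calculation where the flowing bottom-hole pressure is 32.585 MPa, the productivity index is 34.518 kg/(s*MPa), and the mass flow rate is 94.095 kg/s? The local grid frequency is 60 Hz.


P_i = P_wf + mdot / PI
P_i = 32.585 + 94.095 / 34.518
P_i = 35.31097 MPa
Convert: 35.31097 MPa * 10.0 = 353.11 bar
P_i = 353.11 bar


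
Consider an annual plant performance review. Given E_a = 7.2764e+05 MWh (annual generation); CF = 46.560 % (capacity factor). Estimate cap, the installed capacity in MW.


cap = E_a / (CF/100 * 8760)
cap = 7.2764e+05 / (46.560/100 * 8760)
cap = 178.40 MW


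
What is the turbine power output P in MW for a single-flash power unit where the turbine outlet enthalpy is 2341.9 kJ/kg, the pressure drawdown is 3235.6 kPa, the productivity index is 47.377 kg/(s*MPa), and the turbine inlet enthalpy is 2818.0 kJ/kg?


Step 1: mdot = PI * dP / 1000 = 47.377 * 3235.6 / 1000 = 153.2930 kg/s
Step 2: P = mdot*(h_in - h_out)/1000 = 153.2930*(2818.0 - 2341.9)/1000 = 72.983 MW
P = 72.983 MW


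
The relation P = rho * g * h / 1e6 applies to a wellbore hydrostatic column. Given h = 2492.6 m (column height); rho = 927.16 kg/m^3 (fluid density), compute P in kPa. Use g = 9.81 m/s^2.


P = rho * g * h / 1e6
P = 927.16 * 9.81 * 2492.6 / 1e6
P = 22.67129 MPa
Convert: 22.67129 MPa * 1000.0 = 22671 kPa
P = 22671 kPa


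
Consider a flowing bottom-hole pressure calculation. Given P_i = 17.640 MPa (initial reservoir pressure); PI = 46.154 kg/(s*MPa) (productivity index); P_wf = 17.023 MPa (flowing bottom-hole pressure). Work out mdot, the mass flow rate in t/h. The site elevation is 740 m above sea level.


mdot = (P_i - P_wf) * PI
mdot = (17.640 - 17.023) * 46.154
mdot = 28.47702 kg/s
Convert: 28.47702 kg/s * 3.6 = 102.52 t/h
mdot = 102.52 t/h


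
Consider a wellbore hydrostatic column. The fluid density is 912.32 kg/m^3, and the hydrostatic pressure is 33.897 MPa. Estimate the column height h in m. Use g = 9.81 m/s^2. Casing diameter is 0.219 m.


h = P * 1e6 / (g * rho)
h = 33.897 * 1e6 / (9.81 * 912.32)
h = 3787.4 m


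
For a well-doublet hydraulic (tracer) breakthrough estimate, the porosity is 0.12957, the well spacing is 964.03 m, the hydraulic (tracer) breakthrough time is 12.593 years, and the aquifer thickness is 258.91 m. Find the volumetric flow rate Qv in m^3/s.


Qv = pi*hr*phi*L^2 / (3*t_bt*365.25*86400)
Qv = pi*258.91*0.12957*964.03^2 / (3*12.593*365.25*86400)
Qv = 0.082154 m^3/s


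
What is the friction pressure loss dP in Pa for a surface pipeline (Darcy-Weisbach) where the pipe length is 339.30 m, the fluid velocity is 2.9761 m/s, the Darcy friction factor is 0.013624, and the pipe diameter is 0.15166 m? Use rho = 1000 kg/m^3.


dP = f * (L/D) * (rho*vel^2/2) / 1000
dP = 0.013624 * (339.30/0.15166) * (1000*2.9761^2/2) / 1000
dP = 134.9841 kPa
Convert: 134.9841 kPa * 1000.0 = 1.3498e+05 Pa
dP = 1.3498e+05 Pa


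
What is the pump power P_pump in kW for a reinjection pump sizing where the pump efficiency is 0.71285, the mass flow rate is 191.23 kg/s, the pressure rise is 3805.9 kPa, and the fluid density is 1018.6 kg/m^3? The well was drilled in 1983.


P_pump = mdot * dP / (rho * eta)
P_pump = 191.23 * 3805.9 / (1018.6 * 0.71285)
P_pump = 1002.3 kW


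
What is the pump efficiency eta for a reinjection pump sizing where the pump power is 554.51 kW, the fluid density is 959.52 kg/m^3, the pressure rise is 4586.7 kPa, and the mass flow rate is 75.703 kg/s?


eta = mdot * dP / (rho * P_pump)
eta = 75.703 * 4586.7 / (959.52 * 554.51)
eta = 0.65260


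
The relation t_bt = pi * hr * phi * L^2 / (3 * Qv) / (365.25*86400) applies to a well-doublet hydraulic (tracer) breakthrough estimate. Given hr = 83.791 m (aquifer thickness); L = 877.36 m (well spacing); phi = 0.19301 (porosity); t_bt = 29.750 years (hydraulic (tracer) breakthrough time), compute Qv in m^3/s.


Qv = pi*hr*phi*L^2 / (3*t_bt*365.25*86400)
Qv = pi*83.791*0.19301*877.36^2 / (3*29.750*365.25*86400)
Qv = 0.013886 m^3/s


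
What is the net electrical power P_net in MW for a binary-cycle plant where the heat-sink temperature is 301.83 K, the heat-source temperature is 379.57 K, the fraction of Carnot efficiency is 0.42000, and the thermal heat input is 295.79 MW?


Step 1: eta = (1 - Tc/Th)*f = (1 - 301.83/379.57)*0.42 = 0.08602050
Step 2: P_net = eta * Q_in = 0.08602050 * 295.79 = 25.444 MW
P_net = 25.444 MW


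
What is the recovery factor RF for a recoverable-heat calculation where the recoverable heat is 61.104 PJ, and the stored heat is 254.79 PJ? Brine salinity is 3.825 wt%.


RF = Q_rec / Q_s
RF = 61.104 / 254.79
RF = 0.23982


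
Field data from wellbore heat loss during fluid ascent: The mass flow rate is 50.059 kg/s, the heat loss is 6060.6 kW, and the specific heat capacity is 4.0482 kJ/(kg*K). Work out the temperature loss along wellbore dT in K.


dT = Q_loss / (mdot * cp)
dT = 6060.6 / (50.059 * 4.0482)
dT = 29.907 K


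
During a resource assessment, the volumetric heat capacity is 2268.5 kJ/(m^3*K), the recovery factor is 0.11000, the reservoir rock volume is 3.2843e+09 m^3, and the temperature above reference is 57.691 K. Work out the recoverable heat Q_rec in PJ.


Step 1: Q_s = Vr*rhoc*dT/1e12 = 3.2843e+09*2268.5*57.691/1e12 = 429.8230 PJ
Step 2: Q_rec = Q_s * RF = 429.8230 * 0.11 = 47.281 PJ
Q_rec = 47.281 PJ


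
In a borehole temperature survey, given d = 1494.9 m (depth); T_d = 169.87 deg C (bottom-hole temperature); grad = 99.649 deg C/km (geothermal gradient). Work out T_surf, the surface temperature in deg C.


T_surf = T_d - grad * d / 1000
T_surf = 169.87 - 99.649 * 1494.9 / 1000
T_surf = 20.905 deg C


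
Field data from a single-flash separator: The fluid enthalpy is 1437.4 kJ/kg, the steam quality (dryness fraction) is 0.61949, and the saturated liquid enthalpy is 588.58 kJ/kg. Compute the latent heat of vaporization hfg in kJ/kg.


hfg = (h - hf) / x
hfg = (1437.4 - 588.58) / 0.61949
hfg = 1370.2 kJ/kg


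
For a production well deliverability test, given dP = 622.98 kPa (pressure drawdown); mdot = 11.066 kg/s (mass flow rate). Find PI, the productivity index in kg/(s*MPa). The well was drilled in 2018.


PI = mdot * 1000 / dP
PI = 11.066 * 1000 / 622.98
PI = 17.763 kg/(s*MPa)


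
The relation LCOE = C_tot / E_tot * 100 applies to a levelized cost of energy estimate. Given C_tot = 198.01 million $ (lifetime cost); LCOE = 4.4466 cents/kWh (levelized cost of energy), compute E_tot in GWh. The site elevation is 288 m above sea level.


E_tot = C_tot / LCOE * 100
E_tot = 198.01 / 4.4466 * 100
E_tot = 4453.1 GWh


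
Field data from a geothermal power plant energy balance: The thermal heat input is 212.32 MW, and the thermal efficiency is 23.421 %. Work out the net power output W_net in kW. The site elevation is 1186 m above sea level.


W_net = eta / 100 * Q_in
W_net = 23.421 / 100 * 212.32
W_net = 49.72747 MW
Convert: 49.72747 MW * 1000.0 = 49727 kW
W_net = 49727 kW


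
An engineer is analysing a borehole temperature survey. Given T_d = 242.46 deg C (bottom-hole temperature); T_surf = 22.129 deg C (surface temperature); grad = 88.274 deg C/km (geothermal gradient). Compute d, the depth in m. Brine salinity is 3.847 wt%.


d = (T_d - T_surf) / grad * 1000
d = (242.46 - 22.129) / 88.274 * 1000
d = 2496.0 m


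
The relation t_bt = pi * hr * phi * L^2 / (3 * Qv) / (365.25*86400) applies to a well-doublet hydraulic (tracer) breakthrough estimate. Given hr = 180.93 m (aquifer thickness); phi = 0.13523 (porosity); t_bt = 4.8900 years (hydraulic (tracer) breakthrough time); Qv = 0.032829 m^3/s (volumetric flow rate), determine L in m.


L = sqrt(t_bt*365.25*86400*3*Qv / (pi*hr*phi))
L = sqrt(4.8900*365.25*86400*3*0.032829 / (pi*180.93*0.13523))
L = 444.66 m


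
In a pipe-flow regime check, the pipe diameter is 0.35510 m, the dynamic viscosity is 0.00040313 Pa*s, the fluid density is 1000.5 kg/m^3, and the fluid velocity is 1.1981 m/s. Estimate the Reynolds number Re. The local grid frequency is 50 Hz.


Re = rho * vel * D / mu
Re = 1000.5 * 1.1981 * 0.35510 / 0.00040313
Re = 1.0559e+06


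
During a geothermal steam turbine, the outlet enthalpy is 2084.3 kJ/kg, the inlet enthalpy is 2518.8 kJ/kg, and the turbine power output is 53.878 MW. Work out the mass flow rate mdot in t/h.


mdot = P * 1000 / (h_in - h_out)
mdot = 53.878 * 1000 / (2518.8 - 2084.3)
mdot = 124.0000 kg/s
Convert: 124.0000 kg/s * 3.6 = 446.40 t/h
mdot = 446.40 t/h


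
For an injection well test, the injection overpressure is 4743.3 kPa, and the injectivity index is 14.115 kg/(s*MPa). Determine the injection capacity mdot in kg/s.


mdot = II * dP / 1000
mdot = 14.115 * 4743.3 / 1000
mdot = 66.952 kg/s


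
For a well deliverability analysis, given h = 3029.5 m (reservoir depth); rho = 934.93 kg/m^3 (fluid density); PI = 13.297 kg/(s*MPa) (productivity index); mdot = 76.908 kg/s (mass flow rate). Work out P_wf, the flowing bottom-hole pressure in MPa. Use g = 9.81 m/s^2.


Step 1: P_i = rho*g*h/1e6 = 934.93*9.81*3029.5/1e6 = 27.78555 MPa
Step 2: P_wf = P_i - mdot/PI = 27.78555 - 76.908/13.297 = 22.002 MPa
P_wf = 22.002 MPa


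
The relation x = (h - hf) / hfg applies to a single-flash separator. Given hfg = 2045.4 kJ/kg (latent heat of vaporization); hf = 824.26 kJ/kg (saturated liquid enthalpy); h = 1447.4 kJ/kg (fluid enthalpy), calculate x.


x = (h - hf) / hfg
x = (1447.4 - 824.26) / 2045.4
x = 0.30465


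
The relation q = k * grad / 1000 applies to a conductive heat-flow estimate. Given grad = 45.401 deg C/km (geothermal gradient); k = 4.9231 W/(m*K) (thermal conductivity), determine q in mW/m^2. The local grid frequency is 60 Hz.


q = k * grad / 1000
q = 4.9231 * 45.401 / 1000
q = 0.2235137 W/m^2
Convert: 0.2235137 W/m^2 * 1000.0 = 223.51 mW/m^2
q = 223.51 mW/m^2


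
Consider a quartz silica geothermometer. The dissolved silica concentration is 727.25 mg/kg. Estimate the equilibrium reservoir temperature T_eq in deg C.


T_eq = 1309 / (5.19 - log10(SiO2)) - 273.15
T_eq = 1309 / (5.19 - log10(727.25)) - 273.15
T_eq = 289.06 deg C


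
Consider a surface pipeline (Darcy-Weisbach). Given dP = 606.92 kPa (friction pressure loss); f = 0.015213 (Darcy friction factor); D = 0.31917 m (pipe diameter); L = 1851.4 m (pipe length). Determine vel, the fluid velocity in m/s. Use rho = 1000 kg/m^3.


vel = sqrt(dP*1000*2*D / (f*L*rho))
vel = sqrt(606.92*1000*2*0.31917 / (0.015213*1851.4*1000))
vel = 3.7088 m/s


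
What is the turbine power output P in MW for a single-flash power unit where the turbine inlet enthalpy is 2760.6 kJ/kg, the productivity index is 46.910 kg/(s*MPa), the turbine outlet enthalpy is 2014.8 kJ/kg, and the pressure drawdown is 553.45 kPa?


Step 1: mdot = PI * dP / 1000 = 46.91 * 553.45 / 1000 = 25.96234 kg/s
Step 2: P = mdot*(h_in - h_out)/1000 = 25.96234*(2760.6 - 2014.8)/1000 = 19.363 MW
P = 19.363 MW


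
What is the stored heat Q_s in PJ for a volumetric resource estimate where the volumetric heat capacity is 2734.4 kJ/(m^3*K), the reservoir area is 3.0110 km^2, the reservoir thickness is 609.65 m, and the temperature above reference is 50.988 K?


Step 1: Vr = A*1e6*hr = 3.011*1e6*609.65 = 1.835656e+09 m^3
Step 2: Q_s = Vr*rhoc*dT/1e12 = 1.835656e+09*2734.4*50.988/1e12 = 255.93 PJ
Q_s = 255.93 PJ


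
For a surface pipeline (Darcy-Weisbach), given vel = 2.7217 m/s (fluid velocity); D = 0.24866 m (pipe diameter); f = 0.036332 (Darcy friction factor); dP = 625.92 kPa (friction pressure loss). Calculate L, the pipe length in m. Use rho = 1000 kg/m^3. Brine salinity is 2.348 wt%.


L = dP*1000*D / (f*rho*vel^2/2)
L = 625.92*1000*0.24866 / (0.036332*1000*2.7217^2/2)
L = 1156.6 m


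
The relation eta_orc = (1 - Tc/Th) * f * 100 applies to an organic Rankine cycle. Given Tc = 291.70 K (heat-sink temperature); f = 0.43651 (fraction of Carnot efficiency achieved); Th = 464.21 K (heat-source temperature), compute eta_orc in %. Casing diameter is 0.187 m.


eta_orc = (1 - Tc/Th) * f * 100
eta_orc = (1 - 291.70/464.21) * 0.43651 * 100
eta_orc = 16.222 %


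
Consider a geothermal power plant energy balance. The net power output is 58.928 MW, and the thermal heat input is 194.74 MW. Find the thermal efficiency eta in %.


eta = W_net / Q_in * 100
eta = 58.928 / 194.74 * 100
eta = 30.260 %


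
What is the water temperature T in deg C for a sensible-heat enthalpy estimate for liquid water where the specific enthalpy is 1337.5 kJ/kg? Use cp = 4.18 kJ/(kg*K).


T = h / cp
T = 1337.5 / 4.18
T = 319.98 deg C


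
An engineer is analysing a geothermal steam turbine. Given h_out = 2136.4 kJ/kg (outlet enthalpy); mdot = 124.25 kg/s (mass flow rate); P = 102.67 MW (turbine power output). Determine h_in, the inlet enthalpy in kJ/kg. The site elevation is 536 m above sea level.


h_in = h_out + P * 1000 / mdot
h_in = 2136.4 + 102.67 * 1000 / 124.25
h_in = 2962.7 kJ/kg


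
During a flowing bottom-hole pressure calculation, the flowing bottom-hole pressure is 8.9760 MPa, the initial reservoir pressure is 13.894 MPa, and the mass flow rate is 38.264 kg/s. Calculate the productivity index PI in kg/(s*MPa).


PI = mdot / (P_i - P_wf)
PI = 38.264 / (13.894 - 8.9760)
PI = 7.7804 kg/(s*MPa)


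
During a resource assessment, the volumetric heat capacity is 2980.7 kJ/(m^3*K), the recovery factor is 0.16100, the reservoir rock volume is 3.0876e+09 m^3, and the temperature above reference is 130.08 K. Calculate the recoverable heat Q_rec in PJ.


Step 1: Q_s = Vr*rhoc*dT/1e12 = 3.0876e+09*2980.7*130.08/1e12 = 1197.153 PJ
Step 2: Q_rec = Q_s * RF = 1197.153 * 0.161 = 192.74 PJ
Q_rec = 192.74 PJ


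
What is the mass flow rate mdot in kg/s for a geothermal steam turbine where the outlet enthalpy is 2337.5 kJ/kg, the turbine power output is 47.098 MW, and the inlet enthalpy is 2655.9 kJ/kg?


mdot = P * 1000 / (h_in - h_out)
mdot = 47.098 * 1000 / (2655.9 - 2337.5)
mdot = 147.92 kg/s


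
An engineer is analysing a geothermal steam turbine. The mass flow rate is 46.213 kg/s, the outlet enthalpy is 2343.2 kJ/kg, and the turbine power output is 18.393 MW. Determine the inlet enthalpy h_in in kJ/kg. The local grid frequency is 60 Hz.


h_in = h_out + P * 1000 / mdot
h_in = 2343.2 + 18.393 * 1000 / 46.213
h_in = 2741.2 kJ/kg


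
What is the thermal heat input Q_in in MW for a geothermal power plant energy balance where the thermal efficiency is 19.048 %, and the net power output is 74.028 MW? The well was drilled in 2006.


Q_in = W_net / (eta / 100)
Q_in = 74.028 / (19.048 / 100)
Q_in = 388.64 MW


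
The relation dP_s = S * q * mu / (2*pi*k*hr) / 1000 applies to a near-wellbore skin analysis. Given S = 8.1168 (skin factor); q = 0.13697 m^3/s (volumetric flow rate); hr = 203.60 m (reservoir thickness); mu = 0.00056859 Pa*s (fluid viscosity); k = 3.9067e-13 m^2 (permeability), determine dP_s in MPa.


dP_s = S * q * mu / (2*pi*k*hr) / 1000
dP_s = 8.1168 * 0.13697 * 0.00056859 / (2*pi*3.9067e-13*203.60) / 1000
dP_s = 1264.858 kPa
Convert: 1264.858 kPa * 0.001 = 1.2649 MPa
dP_s = 1.2649 MPa


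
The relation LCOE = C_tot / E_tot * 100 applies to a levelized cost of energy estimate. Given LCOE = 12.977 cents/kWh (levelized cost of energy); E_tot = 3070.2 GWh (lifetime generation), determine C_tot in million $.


C_tot = LCOE / 100 * E_tot
C_tot = 12.977 / 100 * 3070.2
C_tot = 398.42 million $


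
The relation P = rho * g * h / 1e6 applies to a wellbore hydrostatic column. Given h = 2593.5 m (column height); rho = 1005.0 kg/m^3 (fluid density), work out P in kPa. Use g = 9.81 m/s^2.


P = rho * g * h / 1e6
P = 1005.0 * 9.81 * 2593.5 / 1e6
P = 25.56945 MPa
Convert: 25.56945 MPa * 1000.0 = 25569 kPa
P = 25569 kPa


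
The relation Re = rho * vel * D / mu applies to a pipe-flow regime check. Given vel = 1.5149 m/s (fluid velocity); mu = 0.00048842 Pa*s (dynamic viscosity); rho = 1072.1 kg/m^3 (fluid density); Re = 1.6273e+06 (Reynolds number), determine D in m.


D = Re * mu / (rho * vel)
D = 1.6273e+06 * 0.00048842 / (1072.1 * 1.5149)
D = 0.48938 m


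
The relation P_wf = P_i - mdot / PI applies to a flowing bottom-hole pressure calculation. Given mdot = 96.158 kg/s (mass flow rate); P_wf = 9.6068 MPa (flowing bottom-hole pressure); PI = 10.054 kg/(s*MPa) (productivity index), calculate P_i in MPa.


P_i = P_wf + mdot / PI
P_i = 9.6068 + 96.158 / 10.054
P_i = 19.171 MPa


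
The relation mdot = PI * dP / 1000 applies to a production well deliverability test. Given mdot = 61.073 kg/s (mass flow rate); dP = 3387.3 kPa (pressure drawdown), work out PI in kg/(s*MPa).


PI = mdot * 1000 / dP
PI = 61.073 * 1000 / 3387.3
PI = 18.030 kg/(s*MPa)


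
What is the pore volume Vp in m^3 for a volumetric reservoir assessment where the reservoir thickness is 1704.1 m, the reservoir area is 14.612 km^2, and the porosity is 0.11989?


Vp = A * 1e6 * hr * phi
Vp = 14.612 * 1e6 * 1704.1 * 0.11989
Vp = 2.9853e+09 m^3


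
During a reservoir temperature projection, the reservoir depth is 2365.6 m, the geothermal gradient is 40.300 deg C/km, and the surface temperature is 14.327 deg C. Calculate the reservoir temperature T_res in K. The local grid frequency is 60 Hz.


T_res = T_surf + grad * d / 1000
T_res = 14.327 + 40.300 * 2365.6 / 1000
T_res = 109.6607 deg C
Convert to K: 109.6607 + 273.15 = 382.81 K
T_res = 382.81 K


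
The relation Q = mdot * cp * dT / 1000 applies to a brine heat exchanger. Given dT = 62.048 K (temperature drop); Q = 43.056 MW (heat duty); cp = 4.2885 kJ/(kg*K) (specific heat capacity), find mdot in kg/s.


mdot = Q * 1000 / (cp * dT)
mdot = 43.056 * 1000 / (4.2885 * 62.048)
mdot = 161.81 kg/s


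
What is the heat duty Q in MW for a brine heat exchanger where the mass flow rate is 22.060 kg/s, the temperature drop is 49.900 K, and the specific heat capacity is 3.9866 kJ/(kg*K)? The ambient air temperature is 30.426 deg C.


Q = mdot * cp * dT / 1000
Q = 22.060 * 3.9866 * 49.900 / 1000
Q = 4.3884 MW


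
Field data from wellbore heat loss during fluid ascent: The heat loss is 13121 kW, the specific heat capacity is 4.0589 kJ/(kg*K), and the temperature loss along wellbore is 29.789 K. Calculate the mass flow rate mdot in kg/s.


mdot = Q_loss / (cp * dT)
mdot = 13121 / (4.0589 * 29.789)
mdot = 108.52 kg/s


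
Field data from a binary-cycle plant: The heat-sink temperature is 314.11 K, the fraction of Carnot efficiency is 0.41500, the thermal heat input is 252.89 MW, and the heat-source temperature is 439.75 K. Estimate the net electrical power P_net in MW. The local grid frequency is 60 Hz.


Step 1: eta = (1 - Tc/Th)*f = (1 - 314.11/439.75)*0.415 = 0.1185687
Step 2: P_net = eta * Q_in = 0.1185687 * 252.89 = 29.985 MW
P_net = 29.985 MW


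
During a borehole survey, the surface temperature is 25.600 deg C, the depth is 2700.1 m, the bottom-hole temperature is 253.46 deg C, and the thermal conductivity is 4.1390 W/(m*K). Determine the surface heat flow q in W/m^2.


Step 1: grad = (T_d - T_surf)/d * 1000 = (253.46 - 25.6)/2700.1 * 1000 = 84.38947 deg C/km
Step 2: q = k * grad / 1000 = 4.139 * 84.38947 / 1000 = 0.34929 W/m^2
q = 0.34929 W/m^2


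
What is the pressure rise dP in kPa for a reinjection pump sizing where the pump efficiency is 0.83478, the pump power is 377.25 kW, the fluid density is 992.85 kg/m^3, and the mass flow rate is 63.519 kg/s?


dP = P_pump * rho * eta / mdot
dP = 377.25 * 992.85 * 0.83478 / 63.519
dP = 4922.4 kPa


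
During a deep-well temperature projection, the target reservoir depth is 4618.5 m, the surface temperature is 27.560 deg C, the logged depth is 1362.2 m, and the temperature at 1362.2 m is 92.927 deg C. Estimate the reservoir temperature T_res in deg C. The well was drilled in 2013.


Step 1: grad = (T_d1 - T_surf)/d1 * 1000 = (92.927 - 27.56)/1362.2 * 1000 = 47.98635 deg C/km
Step 2: T_res = T_surf + grad*d2/1000 = 27.56 + 47.98635*4618.5/1000 = 249.18 deg C
T_res = 249.18 deg C


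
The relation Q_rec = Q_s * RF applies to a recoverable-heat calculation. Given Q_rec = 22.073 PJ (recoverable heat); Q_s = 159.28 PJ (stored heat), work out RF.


RF = Q_rec / Q_s
RF = 22.073 / 159.28
RF = 0.13858


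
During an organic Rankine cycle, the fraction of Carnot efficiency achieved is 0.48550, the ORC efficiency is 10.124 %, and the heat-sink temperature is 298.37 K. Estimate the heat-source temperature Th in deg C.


Th = Tc / (1 - (eta_orc/100)/f)
Th = 298.37 / (1 - (10.124/100)/0.48550)
Th = 376.9808 K
Convert to deg C: 376.9808 - 273.15 = 103.83 deg C
Th = 103.83 deg C


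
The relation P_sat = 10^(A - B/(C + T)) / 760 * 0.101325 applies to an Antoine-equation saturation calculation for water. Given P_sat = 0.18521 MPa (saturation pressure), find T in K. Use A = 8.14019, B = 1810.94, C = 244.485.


T = B / (A - log10(P_sat * 760 / 0.101325)) - C
T = 1810.94 / (8.14019 - log10(0.18521 * 760 / 0.101325)) - 244.485
T = 117.8894 deg C
Convert to K: 117.8894 + 273.15 = 391.04 K
T = 391.04 K


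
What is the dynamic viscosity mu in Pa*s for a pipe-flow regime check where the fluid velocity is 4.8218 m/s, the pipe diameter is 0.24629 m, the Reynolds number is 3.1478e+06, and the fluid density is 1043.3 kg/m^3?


mu = rho * vel * D / Re
mu = 1043.3 * 4.8218 * 0.24629 / 3.1478e+06
mu = 0.00039360 Pa*s


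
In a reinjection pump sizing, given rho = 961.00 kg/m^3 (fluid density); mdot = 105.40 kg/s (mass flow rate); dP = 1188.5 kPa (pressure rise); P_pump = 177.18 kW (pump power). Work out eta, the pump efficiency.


eta = mdot * dP / (rho * P_pump)
eta = 105.40 * 1188.5 / (961.00 * 177.18)
eta = 0.73570


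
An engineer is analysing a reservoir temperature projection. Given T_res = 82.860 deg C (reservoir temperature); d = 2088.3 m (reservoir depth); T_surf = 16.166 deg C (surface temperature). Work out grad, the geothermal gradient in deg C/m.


grad = (T_res - T_surf) / d * 1000
grad = (82.860 - 16.166) / 2088.3 * 1000
grad = 31.93698 deg C/km
Convert: 31.93698 deg C/km * 0.001 = 0.031937 deg C/m
grad = 0.031937 deg C/m


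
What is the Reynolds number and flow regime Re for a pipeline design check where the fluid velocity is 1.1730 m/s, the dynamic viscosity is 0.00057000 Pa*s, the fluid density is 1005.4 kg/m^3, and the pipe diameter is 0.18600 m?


Step 1: Re = rho*vel*D/mu = 1005.4*1.173*0.186/0.00057 = 3.8484e+05
Step 2: Re = 3.8484e+05 > 4000, so flow is turbulent.
Re = 3.8484e+05 (turbulent)


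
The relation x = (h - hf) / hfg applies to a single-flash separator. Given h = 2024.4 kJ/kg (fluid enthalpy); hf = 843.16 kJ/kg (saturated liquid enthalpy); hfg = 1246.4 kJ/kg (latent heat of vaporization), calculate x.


x = (h - hf) / hfg
x = (2024.4 - 843.16) / 1246.4
x = 0.94772


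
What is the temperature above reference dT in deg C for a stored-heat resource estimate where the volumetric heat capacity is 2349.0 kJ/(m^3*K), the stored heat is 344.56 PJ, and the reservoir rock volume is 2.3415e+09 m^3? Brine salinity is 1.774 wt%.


dT = Q_s * 1e12 / (Vr * rhoc)
dT = 344.56 * 1e12 / (2.3415e+09 * 2349.0)
dT = 62.64518 K
Convert (temperature difference, 1 K = 1 deg C): 62.64518 K = 62.64518 deg C
dT = 62.645 deg C


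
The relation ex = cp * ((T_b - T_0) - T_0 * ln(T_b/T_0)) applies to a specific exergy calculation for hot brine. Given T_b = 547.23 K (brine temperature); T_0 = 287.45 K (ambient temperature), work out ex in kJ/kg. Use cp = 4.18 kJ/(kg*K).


ex = cp * ((T_b - T_0) - T_0 * ln(T_b/T_0))
ex = 4.18 * ((547.23 - 287.45) - 287.45 * ln(547.23/287.45))
ex = 312.30 kJ/kg


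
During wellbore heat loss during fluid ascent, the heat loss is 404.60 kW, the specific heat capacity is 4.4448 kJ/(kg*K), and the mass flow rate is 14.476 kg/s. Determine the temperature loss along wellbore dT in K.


dT = Q_loss / (mdot * cp)
dT = 404.60 / (14.476 * 4.4448)
dT = 6.2882 K


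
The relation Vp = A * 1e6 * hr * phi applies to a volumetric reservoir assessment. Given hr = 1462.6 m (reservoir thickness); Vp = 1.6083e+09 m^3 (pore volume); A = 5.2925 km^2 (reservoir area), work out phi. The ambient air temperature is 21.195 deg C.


phi = Vp / (A * 1e6 * hr)
phi = 1.6083e+09 / (5.2925 * 1e6 * 1462.6)
phi = 0.20777


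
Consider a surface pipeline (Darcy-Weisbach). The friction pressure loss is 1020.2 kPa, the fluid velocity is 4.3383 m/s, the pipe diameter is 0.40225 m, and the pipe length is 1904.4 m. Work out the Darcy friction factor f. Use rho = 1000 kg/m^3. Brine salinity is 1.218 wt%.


f = dP*1000 / ((L/D)*(rho*vel^2/2))
f = 1020.2*1000 / ((1904.4/0.40225)*(1000*4.3383^2/2))
f = 0.022899


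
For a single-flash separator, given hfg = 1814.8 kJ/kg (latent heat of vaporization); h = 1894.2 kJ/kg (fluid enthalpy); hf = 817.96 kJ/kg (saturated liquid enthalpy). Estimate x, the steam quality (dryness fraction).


x = (h - hf) / hfg
x = (1894.2 - 817.96) / 1814.8
x = 0.59304


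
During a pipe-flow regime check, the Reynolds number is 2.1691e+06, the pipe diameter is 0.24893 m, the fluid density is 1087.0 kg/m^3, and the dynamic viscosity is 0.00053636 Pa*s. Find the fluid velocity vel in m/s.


vel = Re * mu / (rho * D)
vel = 2.1691e+06 * 0.00053636 / (1087.0 * 0.24893)
vel = 4.2996 m/s


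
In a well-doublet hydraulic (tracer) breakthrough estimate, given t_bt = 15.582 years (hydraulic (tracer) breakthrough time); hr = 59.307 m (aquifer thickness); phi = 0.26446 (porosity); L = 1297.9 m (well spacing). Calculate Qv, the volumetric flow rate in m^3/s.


Qv = pi*hr*phi*L^2 / (3*t_bt*365.25*86400)
Qv = pi*59.307*0.26446*1297.9^2 / (3*15.582*365.25*86400)
Qv = 0.056266 m^3/s


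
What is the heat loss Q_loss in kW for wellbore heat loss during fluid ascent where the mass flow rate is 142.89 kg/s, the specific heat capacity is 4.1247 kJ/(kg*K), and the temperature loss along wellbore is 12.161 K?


Q_loss = mdot * cp * dT
Q_loss = 142.89 * 4.1247 * 12.161
Q_loss = 7167.4 kW


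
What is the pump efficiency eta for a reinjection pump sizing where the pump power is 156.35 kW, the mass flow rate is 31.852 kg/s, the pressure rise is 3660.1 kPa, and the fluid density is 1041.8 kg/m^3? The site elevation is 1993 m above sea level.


eta = mdot * dP / (rho * P_pump)
eta = 31.852 * 3660.1 / (1041.8 * 156.35)
eta = 0.71573


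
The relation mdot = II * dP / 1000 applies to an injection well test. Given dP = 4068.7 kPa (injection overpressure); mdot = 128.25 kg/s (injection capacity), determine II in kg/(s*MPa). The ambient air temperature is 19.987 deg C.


II = mdot * 1000 / dP
II = 128.25 * 1000 / 4068.7
II = 31.521 kg/(s*MPa)


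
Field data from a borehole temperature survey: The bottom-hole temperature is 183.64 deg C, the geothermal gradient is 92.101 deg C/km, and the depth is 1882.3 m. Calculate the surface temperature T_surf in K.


T_surf = T_d - grad * d / 1000
T_surf = 183.64 - 92.101 * 1882.3 / 1000
T_surf = 10.27829 deg C
Convert to K: 10.27829 + 273.15 = 283.43 K
T_surf = 283.43 K


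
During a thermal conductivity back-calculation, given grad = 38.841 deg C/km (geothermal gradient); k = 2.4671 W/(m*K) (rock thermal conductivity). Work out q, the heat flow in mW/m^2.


q = k * grad / 1000
q = 2.4671 * 38.841 / 1000
q = 0.09582463 W/m^2
Convert: 0.09582463 W/m^2 * 1000.0 = 95.825 mW/m^2
q = 95.825 mW/m^2


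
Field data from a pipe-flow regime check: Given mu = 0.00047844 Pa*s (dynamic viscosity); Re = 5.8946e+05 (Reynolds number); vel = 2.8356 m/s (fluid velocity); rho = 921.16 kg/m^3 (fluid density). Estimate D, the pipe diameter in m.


D = Re * mu / (rho * vel)
D = 5.8946e+05 * 0.00047844 / (921.16 * 2.8356)
D = 0.10797 m


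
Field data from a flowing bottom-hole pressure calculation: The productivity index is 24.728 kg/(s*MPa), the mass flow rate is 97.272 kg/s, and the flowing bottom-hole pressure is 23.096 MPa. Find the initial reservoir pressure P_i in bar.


P_i = P_wf + mdot / PI
P_i = 23.096 + 97.272 / 24.728
P_i = 27.02968 MPa
Convert: 27.02968 MPa * 10.0 = 270.30 bar
P_i = 270.30 bar


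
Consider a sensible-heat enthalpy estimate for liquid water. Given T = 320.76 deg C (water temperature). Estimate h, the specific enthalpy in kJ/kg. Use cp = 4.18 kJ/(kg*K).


h = cp * T
h = 4.18 * 320.76
h = 1340.8 kJ/kg


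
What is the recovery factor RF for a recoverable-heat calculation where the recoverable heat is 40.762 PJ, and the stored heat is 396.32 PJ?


RF = Q_rec / Q_s
RF = 40.762 / 396.32
RF = 0.10285


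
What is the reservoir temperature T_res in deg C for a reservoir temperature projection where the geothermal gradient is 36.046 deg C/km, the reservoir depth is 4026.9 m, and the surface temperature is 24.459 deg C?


T_res = T_surf + grad * d / 1000
T_res = 24.459 + 36.046 * 4026.9 / 1000
T_res = 169.61 deg C


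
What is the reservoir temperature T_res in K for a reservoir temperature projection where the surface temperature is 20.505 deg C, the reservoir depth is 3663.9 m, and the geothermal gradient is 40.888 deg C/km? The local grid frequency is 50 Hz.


T_res = T_surf + grad * d / 1000
T_res = 20.505 + 40.888 * 3663.9 / 1000
T_res = 170.3145 deg C
Convert to K: 170.3145 + 273.15 = 443.46 K
T_res = 443.46 K


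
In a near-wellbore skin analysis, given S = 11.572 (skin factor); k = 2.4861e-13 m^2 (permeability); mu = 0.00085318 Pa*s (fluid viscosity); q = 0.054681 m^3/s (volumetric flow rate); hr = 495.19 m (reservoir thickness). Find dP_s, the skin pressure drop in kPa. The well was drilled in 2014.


dP_s = S * q * mu / (2*pi*k*hr) / 1000
dP_s = 11.572 * 0.054681 * 0.00085318 / (2*pi*2.4861e-13*495.19) / 1000
dP_s = 697.94 kPa


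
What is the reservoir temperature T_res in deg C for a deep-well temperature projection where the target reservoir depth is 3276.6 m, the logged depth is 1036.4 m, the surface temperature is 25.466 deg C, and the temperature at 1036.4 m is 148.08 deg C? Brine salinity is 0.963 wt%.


Step 1: grad = (T_d1 - T_surf)/d1 * 1000 = (148.08 - 25.466)/1036.4 * 1000 = 118.3076 deg C/km
Step 2: T_res = T_surf + grad*d2/1000 = 25.466 + 118.3076*3276.6/1000 = 413.11 deg C
T_res = 413.11 deg C


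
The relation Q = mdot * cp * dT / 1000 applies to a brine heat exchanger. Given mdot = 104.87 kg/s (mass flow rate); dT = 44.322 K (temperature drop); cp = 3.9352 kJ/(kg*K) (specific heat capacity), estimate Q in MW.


Q = mdot * cp * dT / 1000
Q = 104.87 * 3.9352 * 44.322 / 1000
Q = 18.291 MW


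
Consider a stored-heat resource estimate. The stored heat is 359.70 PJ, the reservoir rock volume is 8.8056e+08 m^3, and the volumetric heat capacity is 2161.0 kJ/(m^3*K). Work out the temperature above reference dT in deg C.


dT = Q_s * 1e12 / (Vr * rhoc)
dT = 359.70 * 1e12 / (8.8056e+08 * 2161.0)
dT = 189.0283 K
Convert (temperature difference, 1 K = 1 deg C): 189.0283 K = 189.0283 deg C
dT = 189.03 deg C


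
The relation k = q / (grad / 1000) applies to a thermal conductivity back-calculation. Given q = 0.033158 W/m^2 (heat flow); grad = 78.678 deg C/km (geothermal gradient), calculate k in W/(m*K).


k = q / (grad / 1000)
k = 0.033158 / (78.678 / 1000)
k = 0.42144 W/(m*K)


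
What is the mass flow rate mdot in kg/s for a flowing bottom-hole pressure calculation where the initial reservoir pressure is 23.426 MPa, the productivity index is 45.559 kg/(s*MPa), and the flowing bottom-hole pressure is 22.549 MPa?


mdot = (P_i - P_wf) * PI
mdot = (23.426 - 22.549) * 45.559
mdot = 39.955 kg/s


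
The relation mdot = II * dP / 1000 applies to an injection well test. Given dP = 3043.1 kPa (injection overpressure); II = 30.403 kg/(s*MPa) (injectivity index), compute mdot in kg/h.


mdot = II * dP / 1000
mdot = 30.403 * 3043.1 / 1000
mdot = 92.51937 kg/s
Convert: 92.51937 kg/s * 3600.0 = 3.3307e+05 kg/h
mdot = 3.3307e+05 kg/h


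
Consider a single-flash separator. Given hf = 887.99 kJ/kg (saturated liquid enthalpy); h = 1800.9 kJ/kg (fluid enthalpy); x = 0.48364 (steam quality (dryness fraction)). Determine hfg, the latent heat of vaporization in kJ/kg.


hfg = (h - hf) / x
hfg = (1800.9 - 887.99) / 0.48364
hfg = 1887.6 kJ/kg


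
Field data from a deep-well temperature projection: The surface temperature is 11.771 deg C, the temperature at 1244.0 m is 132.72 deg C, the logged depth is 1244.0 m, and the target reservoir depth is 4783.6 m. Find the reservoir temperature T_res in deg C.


Step 1: grad = (T_d1 - T_surf)/d1 * 1000 = (132.72 - 11.771)/1244.0 * 1000 = 97.22588 deg C/km
Step 2: T_res = T_surf + grad*d2/1000 = 11.771 + 97.22588*4783.6/1000 = 476.86 deg C
T_res = 476.86 deg C


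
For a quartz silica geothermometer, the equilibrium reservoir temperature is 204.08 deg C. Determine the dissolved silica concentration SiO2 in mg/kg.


SiO2 = 10^(5.19 - 1309/(T_eq + 273.15))
SiO2 = 10^(5.19 - 1309/(204.08 + 273.15))
SiO2 = 279.95 mg/kg


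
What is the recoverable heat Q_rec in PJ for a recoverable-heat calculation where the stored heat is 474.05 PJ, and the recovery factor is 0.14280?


Q_rec = Q_s * RF
Q_rec = 474.05 * 0.14280
Q_rec = 67.694 PJ


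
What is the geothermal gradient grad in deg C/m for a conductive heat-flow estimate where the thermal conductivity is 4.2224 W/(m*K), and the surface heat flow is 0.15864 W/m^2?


grad = q * 1000 / k
grad = 0.15864 * 1000 / 4.2224
grad = 37.57105 deg C/km
Convert: 37.57105 deg C/km * 0.001 = 0.037571 deg C/m
grad = 0.037571 deg C/m


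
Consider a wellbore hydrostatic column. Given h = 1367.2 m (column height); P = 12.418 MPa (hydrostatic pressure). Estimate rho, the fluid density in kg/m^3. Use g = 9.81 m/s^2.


rho = P * 1e6 / (g * h)
rho = 12.418 * 1e6 / (9.81 * 1367.2)
rho = 925.87 kg/m^3


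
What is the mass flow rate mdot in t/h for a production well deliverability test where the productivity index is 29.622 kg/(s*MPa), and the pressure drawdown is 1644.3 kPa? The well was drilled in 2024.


mdot = PI * dP / 1000
mdot = 29.622 * 1644.3 / 1000
mdot = 48.70745 kg/s
Convert: 48.70745 kg/s * 3.6 = 175.35 t/h
mdot = 175.35 t/h


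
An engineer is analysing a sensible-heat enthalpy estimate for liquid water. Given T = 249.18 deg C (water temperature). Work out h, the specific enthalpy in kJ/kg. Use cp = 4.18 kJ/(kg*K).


h = cp * T
h = 4.18 * 249.18
h = 1041.6 kJ/kg


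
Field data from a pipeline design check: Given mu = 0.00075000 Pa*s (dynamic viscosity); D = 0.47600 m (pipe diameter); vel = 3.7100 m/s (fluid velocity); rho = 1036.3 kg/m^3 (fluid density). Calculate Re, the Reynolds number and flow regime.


Step 1: Re = rho*vel*D/mu = 1036.3*3.71*0.476/0.00075 = 2.4401e+06
Step 2: Re = 2.4401e+06 > 4000, so flow is turbulent.
Re = 2.4401e+06 (turbulent)
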